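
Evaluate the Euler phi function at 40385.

31360

Factor: 40385 = 5 · 41 · 197.
φ(40385) = (5−1) · (41−1) · (197−1) = 4 · 40 · 196 = 31360.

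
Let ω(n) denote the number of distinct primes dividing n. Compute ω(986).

986 = 2 · 493
493 = 17 · 29
986 = 2 · 17 · 29, which has 3 distinct prime factors.

3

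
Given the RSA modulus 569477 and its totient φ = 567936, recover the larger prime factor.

φ(n) = (p−1)(q−1) = n − (p+q) + 1, so p + q = 569477 − 567936 + 1 = 1542.
p and q are the roots of t² − 1542t + 569477 = 0.
Discriminant: 1542² − 4·569477 = 2377764 − 2277908 = 99856; √99856 = 316.
q = (1542 − 316)/2 = 613, p = (1542 + 316)/2 = 929.
Check: 613 · 929 = 569477.

929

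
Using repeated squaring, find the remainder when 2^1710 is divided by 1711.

2^1 ≡ 2 (mod 1711)
2^2 ≡ 2^2 = 4 ≡ 4 (mod 1711)
2^4 ≡ 4^2 = 16 ≡ 16 (mod 1711)
2^8 ≡ 16^2 = 256 ≡ 256 (mod 1711)
2^16 ≡ 256^2 = 65536 ≡ 518 (mod 1711)
2^32 ≡ 518^2 = 268324 ≡ 1408 (mod 1711)
2^64 ≡ 1408^2 = 1982464 ≡ 1126 (mod 1711)
2^128 ≡ 1126^2 = 1267876 ≡ 25 (mod 1711)
2^256 ≡ 25^2 = 625 ≡ 625 (mod 1711)
2^512 ≡ 625^2 = 390625 ≡ 517 (mod 1711)
2^1024 ≡ 517^2 = 267289 ≡ 373 (mod 1711)
1710 = 1024 + 512 + 128 + 32 + 8 + 4 + 2 in binary powers of 2.
So 2^1710 ≡ 373 · 517 · 25 · 1408 · 256 · 16 · 4 ≡ 265 (mod 1711).
Since 265 ≠ 1, base 2 is a Fermat witness: 1711 is composite.

265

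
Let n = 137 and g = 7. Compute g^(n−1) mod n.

7^1 ≡ 7 (mod 137)
7^2 ≡ 7^2 = 49 ≡ 49 (mod 137)
7^4 ≡ 49^2 = 2401 ≡ 72 (mod 137)
7^8 ≡ 72^2 = 5184 ≡ 115 (mod 137)
7^16 ≡ 115^2 = 13225 ≡ 73 (mod 137)
7^32 ≡ 73^2 = 5329 ≡ 123 (mod 137)
7^64 ≡ 123^2 = 15129 ≡ 59 (mod 137)
7^128 ≡ 59^2 = 3481 ≡ 56 (mod 137)
136 = 128 + 8 in binary powers of 2.
So 7^136 ≡ 56 · 115 ≡ 1 (mod 137).
Since the result is 1, base 7 gives no evidence that 137 is composite.

1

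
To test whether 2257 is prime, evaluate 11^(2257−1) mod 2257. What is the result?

1

11^1 ≡ 11 (mod 2257)
11^2 ≡ 11^2 = 121 ≡ 121 (mod 2257)
11^4 ≡ 121^2 = 14641 ≡ 1099 (mod 2257)
11^8 ≡ 1099^2 = 1207801 ≡ 306 (mod 2257)
11^16 ≡ 306^2 = 93636 ≡ 1099 (mod 2257)
11^32 ≡ 1099^2 = 1207801 ≡ 306 (mod 2257)
11^64 ≡ 306^2 = 93636 ≡ 1099 (mod 2257)
11^128 ≡ 1099^2 = 1207801 ≡ 306 (mod 2257)
11^256 ≡ 306^2 = 93636 ≡ 1099 (mod 2257)
11^512 ≡ 1099^2 = 1207801 ≡ 306 (mod 2257)
11^1024 ≡ 306^2 = 93636 ≡ 1099 (mod 2257)
11^2048 ≡ 1099^2 = 1207801 ≡ 306 (mod 2257)
2256 = 2048 + 128 + 64 + 16 in binary powers of 2.
So 11^2256 ≡ 306 · 306 · 1099 · 1099 ≡ 1 (mod 2257).
Since the result is 1, base 11 gives no evidence that 2257 is composite.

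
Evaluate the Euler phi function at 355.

Factor: 355 = 5 · 71.
φ(355) = (5−1) · (71−1) = 4 · 70 = 280.

280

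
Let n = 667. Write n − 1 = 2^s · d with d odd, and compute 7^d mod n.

458

667 − 1 = 666 = 2^1 · 333, so d = 333.
7^1 ≡ 7 (mod 667)
7^2 ≡ 7^2 = 49 ≡ 49 (mod 667)
7^4 ≡ 49^2 = 2401 ≡ 400 (mod 667)
7^8 ≡ 400^2 = 160000 ≡ 587 (mod 667)
7^16 ≡ 587^2 = 344569 ≡ 397 (mod 667)
7^32 ≡ 397^2 = 157609 ≡ 197 (mod 667)
7^64 ≡ 197^2 = 38809 ≡ 123 (mod 667)
7^128 ≡ 123^2 = 15129 ≡ 455 (mod 667)
7^256 ≡ 455^2 = 207025 ≡ 255 (mod 667)
333 = 256 + 64 + 8 + 4 + 1 in binary powers of 2.
So 7^333 ≡ 255 · 123 · 587 · 400 · 7 ≡ 458 (mod 667).
Squaring chain: 458; never reaches −1, so base 7 is a Miller–Rabin witness that 667 is composite.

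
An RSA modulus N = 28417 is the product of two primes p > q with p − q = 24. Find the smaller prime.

157

Since p = q + 24, we have 28417 = q(q + 24), so q² + 24q − 28417 = 0.
Discriminant: 24² + 4·28417 = 576 + 113668 = 114244; √114244 = 338.
q = (−24 + 338)/2 = 157, and p = q + 24 = 181.
Check: 157 · 181 = 28417.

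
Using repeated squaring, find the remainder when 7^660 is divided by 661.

1

7^1 ≡ 7 (mod 661)
7^2 ≡ 7^2 = 49 ≡ 49 (mod 661)
7^4 ≡ 49^2 = 2401 ≡ 418 (mod 661)
7^8 ≡ 418^2 = 174724 ≡ 220 (mod 661)
7^16 ≡ 220^2 = 48400 ≡ 147 (mod 661)
7^32 ≡ 147^2 = 21609 ≡ 457 (mod 661)
7^64 ≡ 457^2 = 208849 ≡ 634 (mod 661)
7^128 ≡ 634^2 = 401956 ≡ 68 (mod 661)
7^256 ≡ 68^2 = 4624 ≡ 658 (mod 661)
7^512 ≡ 658^2 = 432964 ≡ 9 (mod 661)
660 = 512 + 128 + 16 + 4 in binary powers of 2.
So 7^660 ≡ 9 · 68 · 147 · 418 ≡ 1 (mod 661).
Since the result is 1, base 7 gives no evidence that 661 is composite.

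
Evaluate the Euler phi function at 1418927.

Factor: 1418927 = 89 · 107 · 149.
φ(1418927) = (89−1) · (107−1) · (149−1) = 88 · 106 · 148 = 1380544.

1380544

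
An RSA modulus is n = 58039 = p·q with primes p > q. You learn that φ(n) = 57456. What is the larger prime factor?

φ(n) = (p−1)(q−1) = n − (p+q) + 1, so p + q = 58039 − 57456 + 1 = 584.
p and q are the roots of t² − 584t + 58039 = 0.
Discriminant: 584² − 4·58039 = 341056 − 232156 = 108900; √108900 = 330.
q = (584 − 330)/2 = 127, p = (584 + 330)/2 = 457.
Check: 127 · 457 = 58039.

457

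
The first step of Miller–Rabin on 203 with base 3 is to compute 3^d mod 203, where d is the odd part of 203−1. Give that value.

203 − 1 = 202 = 2^1 · 101, so d = 101.
3^1 ≡ 3 (mod 203)
3^2 ≡ 3^2 = 9 ≡ 9 (mod 203)
3^4 ≡ 9^2 = 81 ≡ 81 (mod 203)
3^8 ≡ 81^2 = 6561 ≡ 65 (mod 203)
3^16 ≡ 65^2 = 4225 ≡ 165 (mod 203)
3^32 ≡ 165^2 = 27225 ≡ 23 (mod 203)
3^64 ≡ 23^2 = 529 ≡ 123 (mod 203)
101 = 64 + 32 + 4 + 1 in binary powers of 2.
So 3^101 ≡ 123 · 23 · 81 · 3 ≡ 89 (mod 203).
Squaring chain: 89; never reaches −1, so base 3 is a Miller–Rabin witness that 203 is composite.

89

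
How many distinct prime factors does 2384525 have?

2384525 = 5^2 · 95381
95381 = 11 · 8671
8671 = 13 · 667
667 = 23 · 29
2384525 = 5^2 · 11 · 13 · 23 · 29, which has 5 distinct prime factors.

5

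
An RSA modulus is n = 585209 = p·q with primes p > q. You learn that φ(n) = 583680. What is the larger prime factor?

769

φ(n) = (p−1)(q−1) = n − (p+q) + 1, so p + q = 585209 − 583680 + 1 = 1530.
p and q are the roots of t² − 1530t + 585209 = 0.
Discriminant: 1530² − 4·585209 = 2340900 − 2340836 = 64; √64 = 8.
q = (1530 − 8)/2 = 761, p = (1530 + 8)/2 = 769.
Check: 761 · 769 = 585209.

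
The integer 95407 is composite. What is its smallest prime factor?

95407 is odd.
Digit sum 25, not divisible by 3.
Ends in 7: not divisible by 5.
7: 95407 = 7·13629 + 4
11: 95407 = 11·8673 + 4
13: 95407 = 13·7339

13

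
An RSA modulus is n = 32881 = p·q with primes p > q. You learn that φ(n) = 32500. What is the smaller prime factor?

φ(n) = (p−1)(q−1) = n − (p+q) + 1, so p + q = 32881 − 32500 + 1 = 382.
p and q are the roots of t² − 382t + 32881 = 0.
Discriminant: 382² − 4·32881 = 145924 − 131524 = 14400; √14400 = 120.
q = (382 − 120)/2 = 131, p = (382 + 120)/2 = 251.
Check: 131 · 251 = 32881.

131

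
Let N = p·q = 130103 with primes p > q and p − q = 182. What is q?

281

Since p = q + 182, we have 130103 = q(q + 182), so q² + 182q − 130103 = 0.
Discriminant: 182² + 4·130103 = 33124 + 520412 = 553536; √553536 = 744.
q = (−182 + 744)/2 = 281, and p = q + 182 = 463.
Check: 281 · 463 = 130103.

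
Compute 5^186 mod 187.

60

5^1 ≡ 5 (mod 187)
5^2 ≡ 5^2 = 25 ≡ 25 (mod 187)
5^4 ≡ 25^2 = 625 ≡ 64 (mod 187)
5^8 ≡ 64^2 = 4096 ≡ 169 (mod 187)
5^16 ≡ 169^2 = 28561 ≡ 137 (mod 187)
5^32 ≡ 137^2 = 18769 ≡ 69 (mod 187)
5^64 ≡ 69^2 = 4761 ≡ 86 (mod 187)
5^128 ≡ 86^2 = 7396 ≡ 103 (mod 187)
186 = 128 + 32 + 16 + 8 + 2 in binary powers of 2.
So 5^186 ≡ 103 · 69 · 137 · 169 · 25 ≡ 60 (mod 187).
Since 60 ≠ 1, base 5 is a Fermat witness: 187 is composite.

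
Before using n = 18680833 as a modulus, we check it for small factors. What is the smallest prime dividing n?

89

18680833 is odd.
Digit sum 37, not divisible by 3.
Ends in 3: not divisible by 5.
7: 18680833 = 7·2668690 + 3
11: 18680833 = 11·1698257 + 6
13: 18680833 = 13·1436987 + 2
17: 18680833 = 17·1098872 + 9
19: 18680833 = 19·983201 + 14
23: 18680833 = 23·812210 + 3
29: 18680833 = 29·644166 + 19
31: 18680833 = 31·602607 + 16
37: 18680833 = 37·504887 + 14
41: 18680833 = 41·455630 + 3
43: 18680833 = 43·434437 + 42
47: 18680833 = 47·397464 + 25
53: 18680833 = 53·352468 + 29
59: 18680833 = 59·316624 + 17
61: 18680833 = 61·306243 + 10
67: 18680833 = 67·278818 + 27
71: 18680833 = 71·263110 + 23
73: 18680833 = 73·255901 + 60
79: 18680833 = 79·236466 + 19
83: 18680833 = 83·225070 + 23
89: 18680833 = 89·209897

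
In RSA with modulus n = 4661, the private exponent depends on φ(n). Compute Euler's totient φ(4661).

4524

Factor: 4661 = 59 · 79.
φ(4661) = (59−1) · (79−1) = 58 · 78 = 4524.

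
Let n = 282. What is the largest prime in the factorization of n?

47

282 = 2 · 141
141 = 3 · 47
47 is prime.
So 282 = 2 · 3 · 47; the largest prime factor is 47.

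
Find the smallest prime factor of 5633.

5633 is odd.
Digit sum 17, not divisible by 3.
Ends in 3: not divisible by 5.
7: 5633 = 7·804 + 5
11: 5633 = 11·512 + 1
13: 5633 = 13·433 + 4
17: 5633 = 17·331 + 6
19: 5633 = 19·296 + 9
23: 5633 = 23·244 + 21
29: 5633 = 29·194 + 7
31: 5633 = 31·181 + 22
37: 5633 = 37·152 + 9
41: 5633 = 41·137 + 16
43: 5633 = 43·131

43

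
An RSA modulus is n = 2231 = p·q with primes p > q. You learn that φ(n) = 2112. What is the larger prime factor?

φ(n) = (p−1)(q−1) = n − (p+q) + 1, so p + q = 2231 − 2112 + 1 = 120.
p and q are the roots of t² − 120t + 2231 = 0.
Discriminant: 120² − 4·2231 = 14400 − 8924 = 5476; √5476 = 74.
q = (120 − 74)/2 = 23, p = (120 + 74)/2 = 97.
Check: 23 · 97 = 2231.

97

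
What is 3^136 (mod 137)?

3^1 ≡ 3 (mod 137)
3^2 ≡ 3^2 = 9 ≡ 9 (mod 137)
3^4 ≡ 9^2 = 81 ≡ 81 (mod 137)
3^8 ≡ 81^2 = 6561 ≡ 122 (mod 137)
3^16 ≡ 122^2 = 14884 ≡ 88 (mod 137)
3^32 ≡ 88^2 = 7744 ≡ 72 (mod 137)
3^64 ≡ 72^2 = 5184 ≡ 115 (mod 137)
3^128 ≡ 115^2 = 13225 ≡ 73 (mod 137)
136 = 128 + 8 in binary powers of 2.
So 3^136 ≡ 73 · 122 ≡ 1 (mod 137).
Since the result is 1, base 3 gives no evidence that 137 is composite.

1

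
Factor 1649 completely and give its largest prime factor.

1649 = 17 · 97
97 is prime.
So 1649 = 17 · 97; the largest prime factor is 97.

97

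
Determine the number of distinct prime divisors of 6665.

6665 = 5 · 1333
1333 = 31 · 43
6665 = 5 · 31 · 43, which has 3 distinct prime factors.

3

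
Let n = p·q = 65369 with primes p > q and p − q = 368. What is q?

131

Since p = q + 368, we have 65369 = q(q + 368), so q² + 368q − 65369 = 0.
Discriminant: 368² + 4·65369 = 135424 + 261476 = 396900; √396900 = 630.
q = (−368 + 630)/2 = 131, and p = q + 368 = 499.
Check: 131 · 499 = 65369.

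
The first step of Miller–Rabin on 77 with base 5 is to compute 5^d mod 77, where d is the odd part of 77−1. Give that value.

77 − 1 = 76 = 2^2 · 19, so d = 19.
5^1 ≡ 5 (mod 77)
5^2 ≡ 5^2 = 25 ≡ 25 (mod 77)
5^4 ≡ 25^2 = 625 ≡ 9 (mod 77)
5^8 ≡ 9^2 = 81 ≡ 4 (mod 77)
5^16 ≡ 4^2 = 16 ≡ 16 (mod 77)
19 = 16 + 2 + 1 in binary powers of 2.
So 5^19 ≡ 16 · 25 · 5 ≡ 75 (mod 77).
Squaring chain: 75 → 4; never reaches −1, so base 5 is a Miller–Rabin witness that 77 is composite.

75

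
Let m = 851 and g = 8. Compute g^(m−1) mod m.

788

8^1 ≡ 8 (mod 851)
8^2 ≡ 8^2 = 64 ≡ 64 (mod 851)
8^4 ≡ 64^2 = 4096 ≡ 692 (mod 851)
8^8 ≡ 692^2 = 478864 ≡ 602 (mod 851)
8^16 ≡ 602^2 = 362404 ≡ 729 (mod 851)
8^32 ≡ 729^2 = 531441 ≡ 417 (mod 851)
8^64 ≡ 417^2 = 173889 ≡ 285 (mod 851)
8^128 ≡ 285^2 = 81225 ≡ 380 (mod 851)
8^256 ≡ 380^2 = 144400 ≡ 581 (mod 851)
8^512 ≡ 581^2 = 337561 ≡ 565 (mod 851)
850 = 512 + 256 + 64 + 16 + 2 in binary powers of 2.
So 8^850 ≡ 565 · 581 · 285 · 729 · 64 ≡ 788 (mod 851).
Since 788 ≠ 1, base 8 is a Fermat witness: 851 is composite.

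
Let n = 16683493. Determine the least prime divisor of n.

16683493 is odd.
Digit sum 40, not divisible by 3.
Ends in 3: not divisible by 5.
7: 16683493 = 7·2383356 + 1
11: 16683493 = 11·1516681 + 2
13: 16683493 = 13·1283345 + 8
17: 16683493 = 17·981381 + 16
19: 16683493 = 19·878078 + 11
23: 16683493 = 23·725369 + 6
29: 16683493 = 29·575292 + 25
31: 16683493 = 31·538177 + 6
37: 16683493 = 37·450905 + 8
41: 16683493 = 41·406914 + 19
43: 16683493 = 43·387988 + 9
47: 16683493 = 47·354967 + 44
53: 16683493 = 53·314782 + 47
59: 16683493 = 59·282771 + 4
61: 16683493 = 61·273499 + 54
67: 16683493 = 67·249007 + 24
71: 16683493 = 71·234978 + 55
73: 16683493 = 73·228541

73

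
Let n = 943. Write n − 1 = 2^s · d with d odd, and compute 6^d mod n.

177

943 − 1 = 942 = 2^1 · 471, so d = 471.
6^1 ≡ 6 (mod 943)
6^2 ≡ 6^2 = 36 ≡ 36 (mod 943)
6^4 ≡ 36^2 = 1296 ≡ 353 (mod 943)
6^8 ≡ 353^2 = 124609 ≡ 133 (mod 943)
6^16 ≡ 133^2 = 17689 ≡ 715 (mod 943)
6^32 ≡ 715^2 = 511225 ≡ 119 (mod 943)
6^64 ≡ 119^2 = 14161 ≡ 16 (mod 943)
6^128 ≡ 16^2 = 256 ≡ 256 (mod 943)
6^256 ≡ 256^2 = 65536 ≡ 469 (mod 943)
471 = 256 + 128 + 64 + 16 + 4 + 2 + 1 in binary powers of 2.
So 6^471 ≡ 469 · 256 · 16 · 715 · 353 · 36 · 6 ≡ 177 (mod 943).
Squaring chain: 177; never reaches −1, so base 6 is a Miller–Rabin witness that 943 is composite.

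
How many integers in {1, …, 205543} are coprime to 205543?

186624

Factor: 205543 = 13 · 97 · 163.
φ(205543) = (13−1) · (97−1) · (163−1) = 12 · 96 · 162 = 186624.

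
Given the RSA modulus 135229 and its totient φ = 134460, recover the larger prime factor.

φ(n) = (p−1)(q−1) = n − (p+q) + 1, so p + q = 135229 − 134460 + 1 = 770.
p and q are the roots of t² − 770t + 135229 = 0.
Discriminant: 770² − 4·135229 = 592900 − 540916 = 51984; √51984 = 228.
q = (770 − 228)/2 = 271, p = (770 + 228)/2 = 499.
Check: 271 · 499 = 135229.

499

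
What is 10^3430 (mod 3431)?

1068

10^1 ≡ 10 (mod 3431)
10^2 ≡ 10^2 = 100 ≡ 100 (mod 3431)
10^4 ≡ 100^2 = 10000 ≡ 3138 (mod 3431)
10^8 ≡ 3138^2 = 9847044 ≡ 74 (mod 3431)
10^16 ≡ 74^2 = 5476 ≡ 2045 (mod 3431)
10^32 ≡ 2045^2 = 4182025 ≡ 3067 (mod 3431)
10^64 ≡ 3067^2 = 9406489 ≡ 2118 (mod 3431)
10^128 ≡ 2118^2 = 4485924 ≡ 1607 (mod 3431)
10^256 ≡ 1607^2 = 2582449 ≡ 2337 (mod 3431)
10^512 ≡ 2337^2 = 5461569 ≡ 2848 (mod 3431)
10^1024 ≡ 2848^2 = 8111104 ≡ 220 (mod 3431)
10^2048 ≡ 220^2 = 48400 ≡ 366 (mod 3431)
3430 = 2048 + 1024 + 256 + 64 + 32 + 4 + 2 in binary powers of 2.
So 10^3430 ≡ 366 · 220 · 2337 · 2118 · 3067 · 3138 · 100 ≡ 1068 (mod 3431).
Since 1068 ≠ 1, base 10 is a Fermat witness: 3431 is composite.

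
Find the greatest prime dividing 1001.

1001 = 7 · 143
143 = 11 · 13
13 is prime.
So 1001 = 7 · 11 · 13; the largest prime factor is 13.

13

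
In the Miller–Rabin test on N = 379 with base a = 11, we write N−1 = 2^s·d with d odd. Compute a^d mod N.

378

379 − 1 = 378 = 2^1 · 189, so d = 189.
11^1 ≡ 11 (mod 379)
11^2 ≡ 11^2 = 121 ≡ 121 (mod 379)
11^4 ≡ 121^2 = 14641 ≡ 239 (mod 379)
11^8 ≡ 239^2 = 57121 ≡ 271 (mod 379)
11^16 ≡ 271^2 = 73441 ≡ 294 (mod 379)
11^32 ≡ 294^2 = 86436 ≡ 24 (mod 379)
11^64 ≡ 24^2 = 576 ≡ 197 (mod 379)
11^128 ≡ 197^2 = 38809 ≡ 151 (mod 379)
189 = 128 + 32 + 16 + 8 + 4 + 1 in binary powers of 2.
So 11^189 ≡ 151 · 24 · 294 · 271 · 239 · 11 ≡ 378 (mod 379).
Since 11^d ≡ 378 (mod 379), base 11 does not prove 379 composite.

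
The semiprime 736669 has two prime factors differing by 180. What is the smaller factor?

Since p = q + 180, we have 736669 = q(q + 180), so q² + 180q − 736669 = 0.
Discriminant: 180² + 4·736669 = 32400 + 2946676 = 2979076; √2979076 = 1726.
q = (−180 + 1726)/2 = 773, and p = q + 180 = 953.
Check: 773 · 953 = 736669.

773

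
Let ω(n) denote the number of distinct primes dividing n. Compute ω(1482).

1482 = 2 · 741
741 = 3 · 247
247 = 13 · 19
1482 = 2 · 3 · 13 · 19, which has 4 distinct prime factors.

4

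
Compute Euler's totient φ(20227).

Factor: 20227 = 113 · 179.
φ(20227) = (113−1) · (179−1) = 112 · 178 = 19936.

19936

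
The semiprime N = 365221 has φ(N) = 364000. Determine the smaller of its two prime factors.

φ(n) = (p−1)(q−1) = n − (p+q) + 1, so p + q = 365221 − 364000 + 1 = 1222.
p and q are the roots of t² − 1222t + 365221 = 0.
Discriminant: 1222² − 4·365221 = 1493284 − 1460884 = 32400; √32400 = 180.
q = (1222 − 180)/2 = 521, p = (1222 + 180)/2 = 701.
Check: 521 · 701 = 365221.

521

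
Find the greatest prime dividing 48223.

48223 = 7 · 6889
6889 = 83 · 83
83 = 83 · 1
So 48223 = 7 · 83^2; the largest prime factor is 83.

83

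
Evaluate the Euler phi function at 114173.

Factor: 114173 = 29 · 31 · 127.
φ(114173) = (29−1) · (31−1) · (127−1) = 28 · 30 · 126 = 105840.

105840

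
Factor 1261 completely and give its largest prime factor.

97

1261 = 13 · 97
97 is prime.
So 1261 = 13 · 97; the largest prime factor is 97.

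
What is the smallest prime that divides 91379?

23

91379 is odd.
Digit sum 29, not divisible by 3.
Ends in 9: not divisible by 5.
7: 91379 = 7·13054 + 1
11: 91379 = 11·8307 + 2
13: 91379 = 13·7029 + 2
17: 91379 = 17·5375 + 4
19: 91379 = 19·4809 + 8
23: 91379 = 23·3973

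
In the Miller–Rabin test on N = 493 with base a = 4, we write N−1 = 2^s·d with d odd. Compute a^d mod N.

493 − 1 = 492 = 2^2 · 123, so d = 123.
4^1 ≡ 4 (mod 493)
4^2 ≡ 4^2 = 16 ≡ 16 (mod 493)
4^4 ≡ 16^2 = 256 ≡ 256 (mod 493)
4^8 ≡ 256^2 = 65536 ≡ 460 (mod 493)
4^16 ≡ 460^2 = 211600 ≡ 103 (mod 493)
4^32 ≡ 103^2 = 10609 ≡ 256 (mod 493)
4^64 ≡ 256^2 = 65536 ≡ 460 (mod 493)
123 = 64 + 32 + 16 + 8 + 2 + 1 in binary powers of 2.
So 4^123 ≡ 460 · 256 · 103 · 460 · 16 · 4 ≡ 353 (mod 493).
Squaring chain: 353 → 373; never reaches −1, so base 4 is a Miller–Rabin witness that 493 is composite.

353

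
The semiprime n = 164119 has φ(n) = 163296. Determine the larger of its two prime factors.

φ(n) = (p−1)(q−1) = n − (p+q) + 1, so p + q = 164119 − 163296 + 1 = 824.
p and q are the roots of t² − 824t + 164119 = 0.
Discriminant: 824² − 4·164119 = 678976 − 656476 = 22500; √22500 = 150.
q = (824 − 150)/2 = 337, p = (824 + 150)/2 = 487.
Check: 337 · 487 = 164119.

487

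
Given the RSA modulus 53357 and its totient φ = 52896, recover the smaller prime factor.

229

φ(n) = (p−1)(q−1) = n − (p+q) + 1, so p + q = 53357 − 52896 + 1 = 462.
p and q are the roots of t² − 462t + 53357 = 0.
Discriminant: 462² − 4·53357 = 213444 − 213428 = 16; √16 = 4.
q = (462 − 4)/2 = 229, p = (462 + 4)/2 = 233.
Check: 229 · 233 = 53357.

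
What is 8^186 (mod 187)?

47

8^1 ≡ 8 (mod 187)
8^2 ≡ 8^2 = 64 ≡ 64 (mod 187)
8^4 ≡ 64^2 = 4096 ≡ 169 (mod 187)
8^8 ≡ 169^2 = 28561 ≡ 137 (mod 187)
8^16 ≡ 137^2 = 18769 ≡ 69 (mod 187)
8^32 ≡ 69^2 = 4761 ≡ 86 (mod 187)
8^64 ≡ 86^2 = 7396 ≡ 103 (mod 187)
8^128 ≡ 103^2 = 10609 ≡ 137 (mod 187)
186 = 128 + 32 + 16 + 8 + 2 in binary powers of 2.
So 8^186 ≡ 137 · 86 · 69 · 137 · 64 ≡ 47 (mod 187).
Since 47 ≠ 1, base 8 is a Fermat witness: 187 is composite.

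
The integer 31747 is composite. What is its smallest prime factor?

31747 is odd.
Digit sum 22, not divisible by 3.
Ends in 7: not divisible by 5.
7: 31747 = 7·4535 + 2
11: 31747 = 11·2886 + 1
13: 31747 = 13·2442 + 1
17: 31747 = 17·1867 + 8
19: 31747 = 19·1670 + 17
23: 31747 = 23·1380 + 7
29: 31747 = 29·1094 + 21
31: 31747 = 31·1024 + 3
37: 31747 = 37·858 + 1
41: 31747 = 41·774 + 13
43: 31747 = 43·738 + 13
47: 31747 = 47·675 + 22
53: 31747 = 53·599

53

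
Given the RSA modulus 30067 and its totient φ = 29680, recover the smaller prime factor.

107

φ(n) = (p−1)(q−1) = n − (p+q) + 1, so p + q = 30067 − 29680 + 1 = 388.
p and q are the roots of t² − 388t + 30067 = 0.
Discriminant: 388² − 4·30067 = 150544 − 120268 = 30276; √30276 = 174.
q = (388 − 174)/2 = 107, p = (388 + 174)/2 = 281.
Check: 107 · 281 = 30067.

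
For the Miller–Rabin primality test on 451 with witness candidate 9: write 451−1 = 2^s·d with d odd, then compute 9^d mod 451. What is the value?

419

451 − 1 = 450 = 2^1 · 225, so d = 225.
9^1 ≡ 9 (mod 451)
9^2 ≡ 9^2 = 81 ≡ 81 (mod 451)
9^4 ≡ 81^2 = 6561 ≡ 247 (mod 451)
9^8 ≡ 247^2 = 61009 ≡ 124 (mod 451)
9^16 ≡ 124^2 = 15376 ≡ 42 (mod 451)
9^32 ≡ 42^2 = 1764 ≡ 411 (mod 451)
9^64 ≡ 411^2 = 168921 ≡ 247 (mod 451)
9^128 ≡ 247^2 = 61009 ≡ 124 (mod 451)
225 = 128 + 64 + 32 + 1 in binary powers of 2.
So 9^225 ≡ 124 · 247 · 411 · 9 ≡ 419 (mod 451).
Squaring chain: 419; never reaches −1, so base 9 is a Miller–Rabin witness that 451 is composite.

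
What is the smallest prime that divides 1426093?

31

1426093 is odd.
Digit sum 25, not divisible by 3.
Ends in 3: not divisible by 5.
7: 1426093 = 7·203727 + 4
11: 1426093 = 11·129644 + 9
13: 1426093 = 13·109699 + 6
17: 1426093 = 17·83887 + 14
19: 1426093 = 19·75057 + 10
23: 1426093 = 23·62004 + 1
29: 1426093 = 29·49175 + 18
31: 1426093 = 31·46003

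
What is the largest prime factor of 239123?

83

239123 = 43 · 5561
5561 = 67 · 83
83 is prime.
So 239123 = 43 · 67 · 83; the largest prime factor is 83.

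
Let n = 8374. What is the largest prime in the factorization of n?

79

8374 = 2 · 4187
4187 = 53 · 79
79 is prime.
So 8374 = 2 · 53 · 79; the largest prime factor is 79.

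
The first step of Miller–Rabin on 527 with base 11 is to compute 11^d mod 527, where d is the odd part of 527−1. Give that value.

105

527 − 1 = 526 = 2^1 · 263, so d = 263.
11^1 ≡ 11 (mod 527)
11^2 ≡ 11^2 = 121 ≡ 121 (mod 527)
11^4 ≡ 121^2 = 14641 ≡ 412 (mod 527)
11^8 ≡ 412^2 = 169744 ≡ 50 (mod 527)
11^16 ≡ 50^2 = 2500 ≡ 392 (mod 527)
11^32 ≡ 392^2 = 153664 ≡ 307 (mod 527)
11^64 ≡ 307^2 = 94249 ≡ 443 (mod 527)
11^128 ≡ 443^2 = 196249 ≡ 205 (mod 527)
11^256 ≡ 205^2 = 42025 ≡ 392 (mod 527)
263 = 256 + 4 + 2 + 1 in binary powers of 2.
So 11^263 ≡ 392 · 412 · 121 · 11 ≡ 105 (mod 527).
Squaring chain: 105; never reaches −1, so base 11 is a Miller–Rabin witness that 527 is composite.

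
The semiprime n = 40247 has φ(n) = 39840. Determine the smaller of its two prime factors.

φ(n) = (p−1)(q−1) = n − (p+q) + 1, so p + q = 40247 − 39840 + 1 = 408.
p and q are the roots of t² − 408t + 40247 = 0.
Discriminant: 408² − 4·40247 = 166464 − 160988 = 5476; √5476 = 74.
q = (408 − 74)/2 = 167, p = (408 + 74)/2 = 241.
Check: 167 · 241 = 40247.

167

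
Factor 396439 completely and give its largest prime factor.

97

396439 = 61 · 6499
6499 = 67 · 97
97 is prime.
So 396439 = 61 · 67 · 97; the largest prime factor is 97.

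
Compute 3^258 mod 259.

3^1 ≡ 3 (mod 259)
3^2 ≡ 3^2 = 9 ≡ 9 (mod 259)
3^4 ≡ 9^2 = 81 ≡ 81 (mod 259)
3^8 ≡ 81^2 = 6561 ≡ 86 (mod 259)
3^16 ≡ 86^2 = 7396 ≡ 144 (mod 259)
3^32 ≡ 144^2 = 20736 ≡ 16 (mod 259)
3^64 ≡ 16^2 = 256 ≡ 256 (mod 259)
3^128 ≡ 256^2 = 65536 ≡ 9 (mod 259)
3^256 ≡ 9^2 = 81 ≡ 81 (mod 259)
258 = 256 + 2 in binary powers of 2.
So 3^258 ≡ 81 · 9 ≡ 211 (mod 259).
Since 211 ≠ 1, base 3 is a Fermat witness: 259 is composite.

211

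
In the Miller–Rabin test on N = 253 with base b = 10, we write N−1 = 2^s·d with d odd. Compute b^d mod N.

253 − 1 = 252 = 2^2 · 63, so d = 63.
10^1 ≡ 10 (mod 253)
10^2 ≡ 10^2 = 100 ≡ 100 (mod 253)
10^4 ≡ 100^2 = 10000 ≡ 133 (mod 253)
10^8 ≡ 133^2 = 17689 ≡ 232 (mod 253)
10^16 ≡ 232^2 = 53824 ≡ 188 (mod 253)
10^32 ≡ 188^2 = 35344 ≡ 177 (mod 253)
63 = 32 + 16 + 8 + 4 + 2 + 1 in binary powers of 2.
So 10^63 ≡ 177 · 188 · 232 · 133 · 100 · 10 ≡ 21 (mod 253).
Squaring chain: 21 → 188; never reaches −1, so base 10 is a Miller–Rabin witness that 253 is composite.

21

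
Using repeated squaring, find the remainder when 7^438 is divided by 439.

1

7^1 ≡ 7 (mod 439)
7^2 ≡ 7^2 = 49 ≡ 49 (mod 439)
7^4 ≡ 49^2 = 2401 ≡ 206 (mod 439)
7^8 ≡ 206^2 = 42436 ≡ 292 (mod 439)
7^16 ≡ 292^2 = 85264 ≡ 98 (mod 439)
7^32 ≡ 98^2 = 9604 ≡ 385 (mod 439)
7^64 ≡ 385^2 = 148225 ≡ 282 (mod 439)
7^128 ≡ 282^2 = 79524 ≡ 65 (mod 439)
7^256 ≡ 65^2 = 4225 ≡ 274 (mod 439)
438 = 256 + 128 + 32 + 16 + 4 + 2 in binary powers of 2.
So 7^438 ≡ 274 · 65 · 385 · 98 · 206 · 49 ≡ 1 (mod 439).
Since the result is 1, base 7 gives no evidence that 439 is composite.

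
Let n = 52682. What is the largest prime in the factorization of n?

52682 = 2 · 26341
26341 = 7 · 3763
3763 = 53 · 71
71 is prime.
So 52682 = 2 · 7 · 53 · 71; the largest prime factor is 71.

71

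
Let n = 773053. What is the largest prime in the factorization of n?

773053 = 19 · 40687
40687 = 23 · 1769
1769 = 29 · 61
61 is prime.
So 773053 = 19 · 23 · 29 · 61; the largest prime factor is 61.

61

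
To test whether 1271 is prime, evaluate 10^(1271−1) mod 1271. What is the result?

10^1 ≡ 10 (mod 1271)
10^2 ≡ 10^2 = 100 ≡ 100 (mod 1271)
10^4 ≡ 100^2 = 10000 ≡ 1103 (mod 1271)
10^8 ≡ 1103^2 = 1216609 ≡ 262 (mod 1271)
10^16 ≡ 262^2 = 68644 ≡ 10 (mod 1271)
10^32 ≡ 10^2 = 100 ≡ 100 (mod 1271)
10^64 ≡ 100^2 = 10000 ≡ 1103 (mod 1271)
10^128 ≡ 1103^2 = 1216609 ≡ 262 (mod 1271)
10^256 ≡ 262^2 = 68644 ≡ 10 (mod 1271)
10^512 ≡ 10^2 = 100 ≡ 100 (mod 1271)
10^1024 ≡ 100^2 = 10000 ≡ 1103 (mod 1271)
1270 = 1024 + 128 + 64 + 32 + 16 + 4 + 2 in binary powers of 2.
So 10^1270 ≡ 1103 · 262 · 1103 · 100 · 10 · 1103 · 100 ≡ 780 (mod 1271).
Since 780 ≠ 1, base 10 is a Fermat witness: 1271 is composite.

780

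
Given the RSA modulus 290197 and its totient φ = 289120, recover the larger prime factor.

557

φ(n) = (p−1)(q−1) = n − (p+q) + 1, so p + q = 290197 − 289120 + 1 = 1078.
p and q are the roots of t² − 1078t + 290197 = 0.
Discriminant: 1078² − 4·290197 = 1162084 − 1160788 = 1296; √1296 = 36.
q = (1078 − 36)/2 = 521, p = (1078 + 36)/2 = 557.
Check: 521 · 557 = 290197.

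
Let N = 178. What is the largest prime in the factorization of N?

89

178 = 2 · 89
89 is prime.
So 178 = 2 · 89; the largest prime factor is 89.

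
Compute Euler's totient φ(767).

Factor: 767 = 13 · 59.
φ(767) = (13−1) · (59−1) = 12 · 58 = 696.

696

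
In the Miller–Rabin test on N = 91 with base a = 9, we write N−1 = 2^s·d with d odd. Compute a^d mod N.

91 − 1 = 90 = 2^1 · 45, so d = 45.
9^1 ≡ 9 (mod 91)
9^2 ≡ 9^2 = 81 ≡ 81 (mod 91)
9^4 ≡ 81^2 = 6561 ≡ 9 (mod 91)
9^8 ≡ 9^2 = 81 ≡ 81 (mod 91)
9^16 ≡ 81^2 = 6561 ≡ 9 (mod 91)
9^32 ≡ 9^2 = 81 ≡ 81 (mod 91)
45 = 32 + 8 + 4 + 1 in binary powers of 2.
So 9^45 ≡ 81 · 81 · 9 · 9 ≡ 1 (mod 91).
Since 9^d ≡ 1 (mod 91), base 9 does not prove 91 composite.

1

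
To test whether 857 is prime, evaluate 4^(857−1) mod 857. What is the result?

1

4^1 ≡ 4 (mod 857)
4^2 ≡ 4^2 = 16 ≡ 16 (mod 857)
4^4 ≡ 16^2 = 256 ≡ 256 (mod 857)
4^8 ≡ 256^2 = 65536 ≡ 404 (mod 857)
4^16 ≡ 404^2 = 163216 ≡ 386 (mod 857)
4^32 ≡ 386^2 = 148996 ≡ 735 (mod 857)
4^64 ≡ 735^2 = 540225 ≡ 315 (mod 857)
4^128 ≡ 315^2 = 99225 ≡ 670 (mod 857)
4^256 ≡ 670^2 = 448900 ≡ 689 (mod 857)
4^512 ≡ 689^2 = 474721 ≡ 800 (mod 857)
856 = 512 + 256 + 64 + 16 + 8 in binary powers of 2.
So 4^856 ≡ 800 · 689 · 315 · 386 · 404 ≡ 1 (mod 857).
Since the result is 1, base 4 gives no evidence that 857 is composite.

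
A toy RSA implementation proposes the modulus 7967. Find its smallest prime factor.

31

7967 is odd.
Digit sum 29, not divisible by 3.
Ends in 7: not divisible by 5.
7: 7967 = 7·1138 + 1
11: 7967 = 11·724 + 3
13: 7967 = 13·612 + 11
17: 7967 = 17·468 + 11
19: 7967 = 19·419 + 6
23: 7967 = 23·346 + 9
29: 7967 = 29·274 + 21
31: 7967 = 31·257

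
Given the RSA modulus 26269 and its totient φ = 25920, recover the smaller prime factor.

φ(n) = (p−1)(q−1) = n − (p+q) + 1, so p + q = 26269 − 25920 + 1 = 350.
p and q are the roots of t² − 350t + 26269 = 0.
Discriminant: 350² − 4·26269 = 122500 − 105076 = 17424; √17424 = 132.
q = (350 − 132)/2 = 109, p = (350 + 132)/2 = 241.
Check: 109 · 241 = 26269.

109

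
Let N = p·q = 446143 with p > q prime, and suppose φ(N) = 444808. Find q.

φ(n) = (p−1)(q−1) = n − (p+q) + 1, so p + q = 446143 − 444808 + 1 = 1336.
p and q are the roots of t² − 1336t + 446143 = 0.
Discriminant: 1336² − 4·446143 = 1784896 − 1784572 = 324; √324 = 18.
q = (1336 − 18)/2 = 659, p = (1336 + 18)/2 = 677.
Check: 659 · 677 = 446143.

659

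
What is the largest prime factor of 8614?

73

8614 = 2 · 4307
4307 = 59 · 73
73 is prime.
So 8614 = 2 · 59 · 73; the largest prime factor is 73.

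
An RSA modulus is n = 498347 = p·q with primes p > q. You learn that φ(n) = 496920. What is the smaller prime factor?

φ(n) = (p−1)(q−1) = n − (p+q) + 1, so p + q = 498347 − 496920 + 1 = 1428.
p and q are the roots of t² − 1428t + 498347 = 0.
Discriminant: 1428² − 4·498347 = 2039184 − 1993388 = 45796; √45796 = 214.
q = (1428 − 214)/2 = 607, p = (1428 + 214)/2 = 821.
Check: 607 · 821 = 498347.

607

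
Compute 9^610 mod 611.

191

9^1 ≡ 9 (mod 611)
9^2 ≡ 9^2 = 81 ≡ 81 (mod 611)
9^4 ≡ 81^2 = 6561 ≡ 451 (mod 611)
9^8 ≡ 451^2 = 203401 ≡ 549 (mod 611)
9^16 ≡ 549^2 = 301401 ≡ 178 (mod 611)
9^32 ≡ 178^2 = 31684 ≡ 523 (mod 611)
9^64 ≡ 523^2 = 273529 ≡ 412 (mod 611)
9^128 ≡ 412^2 = 169744 ≡ 497 (mod 611)
9^256 ≡ 497^2 = 247009 ≡ 165 (mod 611)
9^512 ≡ 165^2 = 27225 ≡ 341 (mod 611)
610 = 512 + 64 + 32 + 2 in binary powers of 2.
So 9^610 ≡ 341 · 412 · 523 · 81 ≡ 191 (mod 611).
Since 191 ≠ 1, base 9 is a Fermat witness: 611 is composite.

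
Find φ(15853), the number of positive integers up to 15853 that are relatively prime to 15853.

15580

Factor: 15853 = 83 · 191.
φ(15853) = (83−1) · (191−1) = 82 · 190 = 15580.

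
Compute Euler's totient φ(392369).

366336

Factor: 392369 = 19 · 107 · 193.
φ(392369) = (19−1) · (107−1) · (193−1) = 18 · 106 · 192 = 366336.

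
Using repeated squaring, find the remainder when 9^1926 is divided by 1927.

9^1 ≡ 9 (mod 1927)
9^2 ≡ 9^2 = 81 ≡ 81 (mod 1927)
9^4 ≡ 81^2 = 6561 ≡ 780 (mod 1927)
9^8 ≡ 780^2 = 608400 ≡ 1395 (mod 1927)
9^16 ≡ 1395^2 = 1946025 ≡ 1682 (mod 1927)
9^32 ≡ 1682^2 = 2829124 ≡ 288 (mod 1927)
9^64 ≡ 288^2 = 82944 ≡ 83 (mod 1927)
9^128 ≡ 83^2 = 6889 ≡ 1108 (mod 1927)
9^256 ≡ 1108^2 = 1227664 ≡ 165 (mod 1927)
9^512 ≡ 165^2 = 27225 ≡ 247 (mod 1927)
9^1024 ≡ 247^2 = 61009 ≡ 1272 (mod 1927)
1926 = 1024 + 512 + 256 + 128 + 4 + 2 in binary powers of 2.
So 9^1926 ≡ 1272 · 247 · 165 · 1108 · 780 · 81 ≡ 286 (mod 1927).
Since 286 ≠ 1, base 9 is a Fermat witness: 1927 is composite.

286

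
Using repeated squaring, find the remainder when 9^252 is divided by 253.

202

9^1 ≡ 9 (mod 253)
9^2 ≡ 9^2 = 81 ≡ 81 (mod 253)
9^4 ≡ 81^2 = 6561 ≡ 236 (mod 253)
9^8 ≡ 236^2 = 55696 ≡ 36 (mod 253)
9^16 ≡ 36^2 = 1296 ≡ 31 (mod 253)
9^32 ≡ 31^2 = 961 ≡ 202 (mod 253)
9^64 ≡ 202^2 = 40804 ≡ 71 (mod 253)
9^128 ≡ 71^2 = 5041 ≡ 234 (mod 253)
252 = 128 + 64 + 32 + 16 + 8 + 4 in binary powers of 2.
So 9^252 ≡ 234 · 71 · 202 · 31 · 36 · 236 ≡ 202 (mod 253).
Since 202 ≠ 1, base 9 is a Fermat witness: 253 is composite.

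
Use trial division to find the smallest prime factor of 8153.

8153 is odd.
Digit sum 17, not divisible by 3.
Ends in 3: not divisible by 5.
7: 8153 = 7·1164 + 5
11: 8153 = 11·741 + 2
13: 8153 = 13·627 + 2
17: 8153 = 17·479 + 10
19: 8153 = 19·429 + 2
23: 8153 = 23·354 + 11
29: 8153 = 29·281 + 4
31: 8153 = 31·263

31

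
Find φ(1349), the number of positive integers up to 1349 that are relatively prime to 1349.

1260

Factor: 1349 = 19 · 71.
φ(1349) = (19−1) · (71−1) = 18 · 70 = 1260.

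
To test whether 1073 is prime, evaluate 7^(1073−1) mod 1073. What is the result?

7

7^1 ≡ 7 (mod 1073)
7^2 ≡ 7^2 = 49 ≡ 49 (mod 1073)
7^4 ≡ 49^2 = 2401 ≡ 255 (mod 1073)
7^8 ≡ 255^2 = 65025 ≡ 645 (mod 1073)
7^16 ≡ 645^2 = 416025 ≡ 774 (mod 1073)
7^32 ≡ 774^2 = 599076 ≡ 342 (mod 1073)
7^64 ≡ 342^2 = 116964 ≡ 7 (mod 1073)
7^128 ≡ 7^2 = 49 ≡ 49 (mod 1073)
7^256 ≡ 49^2 = 2401 ≡ 255 (mod 1073)
7^512 ≡ 255^2 = 65025 ≡ 645 (mod 1073)
7^1024 ≡ 645^2 = 416025 ≡ 774 (mod 1073)
1072 = 1024 + 32 + 16 in binary powers of 2.
So 7^1072 ≡ 774 · 342 · 774 ≡ 7 (mod 1073).
Since 7 ≠ 1, base 7 is a Fermat witness: 1073 is composite.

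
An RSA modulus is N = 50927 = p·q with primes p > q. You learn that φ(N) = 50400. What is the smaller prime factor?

φ(n) = (p−1)(q−1) = n − (p+q) + 1, so p + q = 50927 − 50400 + 1 = 528.
p and q are the roots of t² − 528t + 50927 = 0.
Discriminant: 528² − 4·50927 = 278784 − 203708 = 75076; √75076 = 274.
q = (528 − 274)/2 = 127, p = (528 + 274)/2 = 401.
Check: 127 · 401 = 50927.

127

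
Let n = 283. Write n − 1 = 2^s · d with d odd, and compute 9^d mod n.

1

283 − 1 = 282 = 2^1 · 141, so d = 141.
9^1 ≡ 9 (mod 283)
9^2 ≡ 9^2 = 81 ≡ 81 (mod 283)
9^4 ≡ 81^2 = 6561 ≡ 52 (mod 283)
9^8 ≡ 52^2 = 2704 ≡ 157 (mod 283)
9^16 ≡ 157^2 = 24649 ≡ 28 (mod 283)
9^32 ≡ 28^2 = 784 ≡ 218 (mod 283)
9^64 ≡ 218^2 = 47524 ≡ 263 (mod 283)
9^128 ≡ 263^2 = 69169 ≡ 117 (mod 283)
141 = 128 + 8 + 4 + 1 in binary powers of 2.
So 9^141 ≡ 117 · 157 · 52 · 9 ≡ 1 (mod 283).
Since 9^d ≡ 1 (mod 283), base 9 does not prove 283 composite.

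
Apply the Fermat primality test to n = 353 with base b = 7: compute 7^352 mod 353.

1

7^1 ≡ 7 (mod 353)
7^2 ≡ 7^2 = 49 ≡ 49 (mod 353)
7^4 ≡ 49^2 = 2401 ≡ 283 (mod 353)
7^8 ≡ 283^2 = 80089 ≡ 311 (mod 353)
7^16 ≡ 311^2 = 96721 ≡ 352 (mod 353)
7^32 ≡ 352^2 = 123904 ≡ 1 (mod 353)
7^64 ≡ 1^2 = 1 ≡ 1 (mod 353)
7^128 ≡ 1^2 = 1 ≡ 1 (mod 353)
7^256 ≡ 1^2 = 1 ≡ 1 (mod 353)
352 = 256 + 64 + 32 in binary powers of 2.
So 7^352 ≡ 1 · 1 · 1 ≡ 1 (mod 353).
Since the result is 1, base 7 gives no evidence that 353 is composite.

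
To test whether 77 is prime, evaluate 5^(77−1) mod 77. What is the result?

16

5^1 ≡ 5 (mod 77)
5^2 ≡ 5^2 = 25 ≡ 25 (mod 77)
5^4 ≡ 25^2 = 625 ≡ 9 (mod 77)
5^8 ≡ 9^2 = 81 ≡ 4 (mod 77)
5^16 ≡ 4^2 = 16 ≡ 16 (mod 77)
5^32 ≡ 16^2 = 256 ≡ 25 (mod 77)
5^64 ≡ 25^2 = 625 ≡ 9 (mod 77)
76 = 64 + 8 + 4 in binary powers of 2.
So 5^76 ≡ 9 · 4 · 9 ≡ 16 (mod 77).
Since 16 ≠ 1, base 5 is a Fermat witness: 77 is composite.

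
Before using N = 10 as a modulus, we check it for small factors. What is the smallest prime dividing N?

10 is even: 2 divides it.

2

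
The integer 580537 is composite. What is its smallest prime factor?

31

580537 is odd.
Digit sum 28, not divisible by 3.
Ends in 7: not divisible by 5.
7: 580537 = 7·82933 + 6
11: 580537 = 11·52776 + 1
13: 580537 = 13·44656 + 9
17: 580537 = 17·34149 + 4
19: 580537 = 19·30554 + 11
23: 580537 = 23·25240 + 17
29: 580537 = 29·20018 + 15
31: 580537 = 31·18727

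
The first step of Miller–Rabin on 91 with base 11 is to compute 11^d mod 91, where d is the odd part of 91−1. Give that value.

8

91 − 1 = 90 = 2^1 · 45, so d = 45.
11^1 ≡ 11 (mod 91)
11^2 ≡ 11^2 = 121 ≡ 30 (mod 91)
11^4 ≡ 30^2 = 900 ≡ 81 (mod 91)
11^8 ≡ 81^2 = 6561 ≡ 9 (mod 91)
11^16 ≡ 9^2 = 81 ≡ 81 (mod 91)
11^32 ≡ 81^2 = 6561 ≡ 9 (mod 91)
45 = 32 + 8 + 4 + 1 in binary powers of 2.
So 11^45 ≡ 9 · 9 · 81 · 11 ≡ 8 (mod 91).
Squaring chain: 8; never reaches −1, so base 11 is a Miller–Rabin witness that 91 is composite.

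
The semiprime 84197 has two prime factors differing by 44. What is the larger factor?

Since p = q + 44, we have 84197 = q(q + 44), so q² + 44q − 84197 = 0.
Discriminant: 44² + 4·84197 = 1936 + 336788 = 338724; √338724 = 582.
q = (−44 + 582)/2 = 269, and p = q + 44 = 313.
Check: 269 · 313 = 84197.

313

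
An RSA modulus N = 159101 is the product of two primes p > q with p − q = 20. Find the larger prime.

409

Since p = q + 20, we have 159101 = q(q + 20), so q² + 20q − 159101 = 0.
Discriminant: 20² + 4·159101 = 400 + 636404 = 636804; √636804 = 798.
q = (−20 + 798)/2 = 389, and p = q + 20 = 409.
Check: 389 · 409 = 159101.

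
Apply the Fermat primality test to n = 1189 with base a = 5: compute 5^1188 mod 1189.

5^1 ≡ 5 (mod 1189)
5^2 ≡ 5^2 = 25 ≡ 25 (mod 1189)
5^4 ≡ 25^2 = 625 ≡ 625 (mod 1189)
5^8 ≡ 625^2 = 390625 ≡ 633 (mod 1189)
5^16 ≡ 633^2 = 400689 ≡ 1185 (mod 1189)
5^32 ≡ 1185^2 = 1404225 ≡ 16 (mod 1189)
5^64 ≡ 16^2 = 256 ≡ 256 (mod 1189)
5^128 ≡ 256^2 = 65536 ≡ 141 (mod 1189)
5^256 ≡ 141^2 = 19881 ≡ 857 (mod 1189)
5^512 ≡ 857^2 = 734449 ≡ 836 (mod 1189)
5^1024 ≡ 836^2 = 698896 ≡ 953 (mod 1189)
1188 = 1024 + 128 + 32 + 4 in binary powers of 2.
So 5^1188 ≡ 953 · 141 · 16 · 625 ≡ 674 (mod 1189).
Since 674 ≠ 1, base 5 is a Fermat witness: 1189 is composite.

674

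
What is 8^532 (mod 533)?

8^1 ≡ 8 (mod 533)
8^2 ≡ 8^2 = 64 ≡ 64 (mod 533)
8^4 ≡ 64^2 = 4096 ≡ 365 (mod 533)
8^8 ≡ 365^2 = 133225 ≡ 508 (mod 533)
8^16 ≡ 508^2 = 258064 ≡ 92 (mod 533)
8^32 ≡ 92^2 = 8464 ≡ 469 (mod 533)
8^64 ≡ 469^2 = 219961 ≡ 365 (mod 533)
8^128 ≡ 365^2 = 133225 ≡ 508 (mod 533)
8^256 ≡ 508^2 = 258064 ≡ 92 (mod 533)
8^512 ≡ 92^2 = 8464 ≡ 469 (mod 533)
532 = 512 + 16 + 4 in binary powers of 2.
So 8^532 ≡ 469 · 92 · 365 ≡ 469 (mod 533).
Since 469 ≠ 1, base 8 is a Fermat witness: 533 is composite.

469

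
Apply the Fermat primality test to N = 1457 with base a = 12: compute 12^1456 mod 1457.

12^1 ≡ 12 (mod 1457)
12^2 ≡ 12^2 = 144 ≡ 144 (mod 1457)
12^4 ≡ 144^2 = 20736 ≡ 338 (mod 1457)
12^8 ≡ 338^2 = 114244 ≡ 598 (mod 1457)
12^16 ≡ 598^2 = 357604 ≡ 639 (mod 1457)
12^32 ≡ 639^2 = 408321 ≡ 361 (mod 1457)
12^64 ≡ 361^2 = 130321 ≡ 648 (mod 1457)
12^128 ≡ 648^2 = 419904 ≡ 288 (mod 1457)
12^256 ≡ 288^2 = 82944 ≡ 1352 (mod 1457)
12^512 ≡ 1352^2 = 1827904 ≡ 826 (mod 1457)
12^1024 ≡ 826^2 = 682276 ≡ 400 (mod 1457)
1456 = 1024 + 256 + 128 + 32 + 16 in binary powers of 2.
So 12^1456 ≡ 400 · 1352 · 288 · 361 · 639 ≡ 794 (mod 1457).
Since 794 ≠ 1, base 12 is a Fermat witness: 1457 is composite.

794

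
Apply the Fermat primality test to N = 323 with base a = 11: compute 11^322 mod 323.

11^1 ≡ 11 (mod 323)
11^2 ≡ 11^2 = 121 ≡ 121 (mod 323)
11^4 ≡ 121^2 = 14641 ≡ 106 (mod 323)
11^8 ≡ 106^2 = 11236 ≡ 254 (mod 323)
11^16 ≡ 254^2 = 64516 ≡ 239 (mod 323)
11^32 ≡ 239^2 = 57121 ≡ 273 (mod 323)
11^64 ≡ 273^2 = 74529 ≡ 239 (mod 323)
11^128 ≡ 239^2 = 57121 ≡ 273 (mod 323)
11^256 ≡ 273^2 = 74529 ≡ 239 (mod 323)
322 = 256 + 64 + 2 in binary powers of 2.
So 11^322 ≡ 239 · 239 · 121 ≡ 87 (mod 323).
Since 87 ≠ 1, base 11 is a Fermat witness: 323 is composite.

87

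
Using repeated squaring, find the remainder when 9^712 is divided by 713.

289

9^1 ≡ 9 (mod 713)
9^2 ≡ 9^2 = 81 ≡ 81 (mod 713)
9^4 ≡ 81^2 = 6561 ≡ 144 (mod 713)
9^8 ≡ 144^2 = 20736 ≡ 59 (mod 713)
9^16 ≡ 59^2 = 3481 ≡ 629 (mod 713)
9^32 ≡ 629^2 = 395641 ≡ 639 (mod 713)
9^64 ≡ 639^2 = 408321 ≡ 485 (mod 713)
9^128 ≡ 485^2 = 235225 ≡ 648 (mod 713)
9^256 ≡ 648^2 = 419904 ≡ 660 (mod 713)
9^512 ≡ 660^2 = 435600 ≡ 670 (mod 713)
712 = 512 + 128 + 64 + 8 in binary powers of 2.
So 9^712 ≡ 670 · 648 · 485 · 59 ≡ 289 (mod 713).
Since 289 ≠ 1, base 9 is a Fermat witness: 713 is composite.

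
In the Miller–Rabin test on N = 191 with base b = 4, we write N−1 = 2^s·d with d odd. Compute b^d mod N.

1

191 − 1 = 190 = 2^1 · 95, so d = 95.
4^1 ≡ 4 (mod 191)
4^2 ≡ 4^2 = 16 ≡ 16 (mod 191)
4^4 ≡ 16^2 = 256 ≡ 65 (mod 191)
4^8 ≡ 65^2 = 4225 ≡ 23 (mod 191)
4^16 ≡ 23^2 = 529 ≡ 147 (mod 191)
4^32 ≡ 147^2 = 21609 ≡ 26 (mod 191)
4^64 ≡ 26^2 = 676 ≡ 103 (mod 191)
95 = 64 + 16 + 8 + 4 + 2 + 1 in binary powers of 2.
So 4^95 ≡ 103 · 147 · 23 · 65 · 16 · 4 ≡ 1 (mod 191).
Since 4^d ≡ 1 (mod 191), base 4 does not prove 191 composite.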